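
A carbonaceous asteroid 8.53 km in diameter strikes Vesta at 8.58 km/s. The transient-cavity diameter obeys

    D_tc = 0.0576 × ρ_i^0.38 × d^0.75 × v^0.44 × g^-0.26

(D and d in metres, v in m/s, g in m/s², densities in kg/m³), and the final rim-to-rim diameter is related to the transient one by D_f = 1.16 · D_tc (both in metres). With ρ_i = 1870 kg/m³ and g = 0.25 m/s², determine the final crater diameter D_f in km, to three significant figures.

In SI: d = 8530 m, v = 8580 m/s.
ρ_i^0.38 = 1870^0.38 = 17.51
d^0.75 = 8530^0.75 = 887.6
v^0.44 = 8580^0.44 = 53.79
g^-0.26 = 0.25^-0.26 = 1.434
D_tc = 0.0576 × 17.51 × 887.6 × 53.79 × 1.434 = 69050 m
D_f = 1.16 × 69050 = 80098 m
     = 80.10 km

D_f ≈ 80.1 km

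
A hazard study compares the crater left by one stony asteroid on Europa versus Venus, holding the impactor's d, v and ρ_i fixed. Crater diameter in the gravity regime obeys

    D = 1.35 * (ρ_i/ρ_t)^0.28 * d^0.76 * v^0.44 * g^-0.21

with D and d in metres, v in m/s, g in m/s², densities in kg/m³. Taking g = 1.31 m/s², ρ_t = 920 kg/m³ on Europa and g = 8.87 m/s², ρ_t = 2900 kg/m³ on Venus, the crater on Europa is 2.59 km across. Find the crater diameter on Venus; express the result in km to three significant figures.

D ≈ 1.26 km

The impactor-only factors (d, v, ρ_i) cancel in the ratio, leaving D_Venus/D_Europa = (g_Venus/g_Europa)^-0.21 · (ρ_t,Europa/ρ_t,Venus)^0.28.
(8.87/1.31)^-0.21 = 6.771^-0.21 = 0.6692
(920/2900)^0.28 = 0.3172^0.28 = 0.7251
Ratio = 0.6692 × 0.7251 = 0.4852
D_Venus = 0.4852 × 2.59 km = 1.26 km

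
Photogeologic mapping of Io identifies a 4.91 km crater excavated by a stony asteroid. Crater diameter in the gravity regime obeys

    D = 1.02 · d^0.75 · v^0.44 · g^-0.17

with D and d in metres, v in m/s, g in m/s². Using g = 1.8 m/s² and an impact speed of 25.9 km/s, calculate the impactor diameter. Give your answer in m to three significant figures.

d ≈ 239 m

Rearranging for d: d = [D / (1.02 · 25900^0.44 · 1.8^-0.17)]^(1/0.75).
D = 4910 m.
25900^0.44 = 87.47
1.8^-0.17 = 0.9049
Denominator = 1.02 × 87.47 × 0.9049 = 80.73
D / 80.73 = 4910 / 80.73 = 60.82
d = 60.82^(1/0.75) = 60.82^1.3333 = 239.1 m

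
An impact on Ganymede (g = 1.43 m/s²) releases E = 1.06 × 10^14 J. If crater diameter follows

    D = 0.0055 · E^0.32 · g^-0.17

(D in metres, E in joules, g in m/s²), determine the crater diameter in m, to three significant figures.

E^0.32 = (1.06 × 10^14)^0.32 = 3.077 × 10^4
g^-0.17 = 1.43^-0.17 = 0.9410
D = 0.0055 × 3.077 × 10^4 × 0.9410 = 159.3 m

D ≈ 159 m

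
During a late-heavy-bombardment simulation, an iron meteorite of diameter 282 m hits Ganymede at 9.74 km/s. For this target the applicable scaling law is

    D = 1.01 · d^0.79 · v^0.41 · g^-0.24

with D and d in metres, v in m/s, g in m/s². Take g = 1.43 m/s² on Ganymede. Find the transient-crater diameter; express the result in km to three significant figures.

In SI units: v = 9740 m/s.
d^0.79 = 282^0.79 = 86.24
v^0.41 = 9740^0.41 = 43.18
g^-0.24 = 1.43^-0.24 = 0.9177
D = 1.01 × 86.24 × 43.18 × 0.9177 = 3452 m
   = 3.452 km

D ≈ 3.45 km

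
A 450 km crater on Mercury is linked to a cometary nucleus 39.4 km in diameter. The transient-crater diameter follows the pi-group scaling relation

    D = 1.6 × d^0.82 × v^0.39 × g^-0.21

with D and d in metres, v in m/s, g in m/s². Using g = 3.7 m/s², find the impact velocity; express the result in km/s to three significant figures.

v ≈ 41.3 km/s

Rearranging for v: v = [D / (1.6 · 39400^0.82 · 3.7^-0.21)]^(1/0.39).
D = 450000 m.
39400^0.82 = 5866
3.7^-0.21 = 0.7598
Denominator = 1.6 × 5866 × 0.7598 = 7131
D / 7131 = 450000 / 7131 = 63.10
v = 63.10^(1/0.39) = 63.10^2.5641 = 41253 m/s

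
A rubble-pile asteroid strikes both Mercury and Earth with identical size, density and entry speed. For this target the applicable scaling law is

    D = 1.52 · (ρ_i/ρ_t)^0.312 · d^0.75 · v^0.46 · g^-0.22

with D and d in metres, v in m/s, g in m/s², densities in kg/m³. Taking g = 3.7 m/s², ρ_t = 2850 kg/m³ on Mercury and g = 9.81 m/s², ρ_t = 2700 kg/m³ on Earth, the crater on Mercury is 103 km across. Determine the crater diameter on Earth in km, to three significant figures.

D ≈ 84.5 km

The impactor-only factors (d, v, ρ_i) cancel in the ratio, leaving D_Earth/D_Mercury = (g_Earth/g_Mercury)^-0.22 · (ρ_t,Mercury/ρ_t,Earth)^0.312.
(9.81/3.7)^-0.22 = 2.651^-0.22 = 0.8070
(2850/2700)^0.312 = 1.056^0.312 = 1.017
Ratio = 0.8070 × 1.017 = 0.8207
D_Earth = 0.8207 × 103 km = 84.5 km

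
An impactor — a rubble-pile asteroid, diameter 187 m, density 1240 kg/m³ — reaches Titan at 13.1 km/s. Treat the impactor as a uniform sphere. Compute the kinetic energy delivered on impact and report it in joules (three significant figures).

v = 13100 m/s.
Mass m = (π/6) ρ d³ = (π/6) × 1240 × (187)³ = 4.246 × 10^9 kg
E = ½ m v² = 0.5 × 4.246 × 10^9 × (13100)² = 3.643 × 10^17 J

E ≈ 3.64 × 10^17 J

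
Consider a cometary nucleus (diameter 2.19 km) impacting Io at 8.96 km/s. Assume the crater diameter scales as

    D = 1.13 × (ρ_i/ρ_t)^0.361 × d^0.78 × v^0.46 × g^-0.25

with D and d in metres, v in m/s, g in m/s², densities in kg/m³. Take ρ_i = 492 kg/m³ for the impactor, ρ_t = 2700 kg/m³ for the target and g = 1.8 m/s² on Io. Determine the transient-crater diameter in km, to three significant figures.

In SI units: d = 2190 m, v = 8960 m/s.
(ρ_i/ρ_t)^0.361 = (492/2700)^0.361 = 0.5409
d^0.78 = 2190^0.78 = 403.2
v^0.46 = 8960^0.46 = 65.78
g^-0.25 = 1.8^-0.25 = 0.8633
D = 1.13 × 0.5409 × 403.2 × 65.78 × 0.8633 = 13995 m
   = 13.99 km

D ≈ 14.0 km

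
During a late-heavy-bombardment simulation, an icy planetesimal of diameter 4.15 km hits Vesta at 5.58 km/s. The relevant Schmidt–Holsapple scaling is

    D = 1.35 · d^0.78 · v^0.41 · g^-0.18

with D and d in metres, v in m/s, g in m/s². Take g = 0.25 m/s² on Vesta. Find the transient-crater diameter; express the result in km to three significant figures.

In SI units: d = 4150 m, v = 5580 m/s.
d^0.78 = 4150^0.78 = 663.9
v^0.41 = 5580^0.41 = 34.37
g^-0.18 = 0.25^-0.18 = 1.283
D = 1.35 × 663.9 × 34.37 × 1.283 = 39522 m
   = 39.52 km

D ≈ 39.5 km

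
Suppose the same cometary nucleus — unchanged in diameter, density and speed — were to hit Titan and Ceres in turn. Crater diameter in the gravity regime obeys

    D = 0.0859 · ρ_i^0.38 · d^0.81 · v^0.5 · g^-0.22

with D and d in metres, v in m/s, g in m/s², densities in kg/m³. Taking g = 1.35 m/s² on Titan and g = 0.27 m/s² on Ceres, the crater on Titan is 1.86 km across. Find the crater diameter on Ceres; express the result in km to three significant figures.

D ≈ 2.65 km

All impactor-dependent factors cancel in the ratio, leaving D_Ceres/D_Titan = (g_Ceres/g_Titan)^-0.22.
(0.27/1.35)^-0.22 = 0.2000^-0.22 = 1.425
D_Ceres = 1.425 × 1.86 km = 2.65 km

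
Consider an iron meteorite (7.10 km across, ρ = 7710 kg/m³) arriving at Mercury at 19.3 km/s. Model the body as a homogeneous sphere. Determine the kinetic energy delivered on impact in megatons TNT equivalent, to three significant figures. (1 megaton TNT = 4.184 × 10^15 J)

E ≈ 6.43 × 10^7 Mt TNT

d = 7100 m; v = 19300 m/s.
Mass m = (π/6) ρ d³ = (π/6) × 7710 × (7100)³ = 1.445 × 10^15 kg
E = ½ m v² = 0.5 × 1.445 × 10^15 × (19300)² = 2.691 × 10^23 J
   = 2.691 × 10^23 / 4.184×10^15 = 6.432 × 10^7 Mt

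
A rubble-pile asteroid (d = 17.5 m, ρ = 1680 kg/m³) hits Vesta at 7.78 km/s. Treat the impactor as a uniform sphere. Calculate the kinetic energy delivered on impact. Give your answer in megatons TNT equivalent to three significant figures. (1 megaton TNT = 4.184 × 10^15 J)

E ≈ 0.0341 Mt TNT

v = 7780 m/s.
Mass m = (π/6) ρ d³ = (π/6) × 1680 × (17.5)³ = 4.714 × 10^6 kg
E = ½ m v² = 0.5 × 4.714 × 10^6 × (7780)² = 1.427 × 10^14 J
   = 1.427 × 10^14 / 4.184×10^15 = 0.03411 Mt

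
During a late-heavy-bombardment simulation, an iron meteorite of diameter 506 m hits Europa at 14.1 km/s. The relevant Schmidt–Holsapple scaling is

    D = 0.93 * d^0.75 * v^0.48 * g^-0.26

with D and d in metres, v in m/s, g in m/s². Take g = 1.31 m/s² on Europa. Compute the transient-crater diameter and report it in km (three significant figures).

In SI units: v = 14100 m/s.
d^0.75 = 506^0.75 = 106.7
v^0.48 = 14100^0.48 = 98.09
g^-0.26 = 1.31^-0.26 = 0.9322
D = 0.93 × 106.7 × 98.09 × 0.9322 = 9074 m
   = 9.074 km

D ≈ 9.07 km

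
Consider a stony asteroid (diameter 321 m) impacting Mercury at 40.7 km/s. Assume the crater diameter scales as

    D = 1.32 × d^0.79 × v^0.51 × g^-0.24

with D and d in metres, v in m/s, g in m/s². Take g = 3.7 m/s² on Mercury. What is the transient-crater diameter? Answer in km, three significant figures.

In SI units: v = 40700 m/s.
d^0.79 = 321^0.79 = 95.53
v^0.51 = 40700^0.51 = 224.3
g^-0.24 = 3.7^-0.24 = 0.7305
D = 1.32 × 95.53 × 224.3 × 0.7305 = 20662 m
   = 20.66 km

D ≈ 20.7 km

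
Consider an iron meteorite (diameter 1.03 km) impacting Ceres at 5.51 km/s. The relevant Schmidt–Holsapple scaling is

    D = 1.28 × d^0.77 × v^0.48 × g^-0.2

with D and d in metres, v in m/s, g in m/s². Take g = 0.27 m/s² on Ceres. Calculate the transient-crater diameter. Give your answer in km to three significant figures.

D ≈ 21.7 km

In SI units: d = 1030 m, v = 5510 m/s.
d^0.77 = 1030^0.77 = 208.9
v^0.48 = 5510^0.48 = 62.48
g^-0.2 = 0.27^-0.2 = 1.299
D = 1.28 × 208.9 × 62.48 × 1.299 = 21702 m
   = 21.70 km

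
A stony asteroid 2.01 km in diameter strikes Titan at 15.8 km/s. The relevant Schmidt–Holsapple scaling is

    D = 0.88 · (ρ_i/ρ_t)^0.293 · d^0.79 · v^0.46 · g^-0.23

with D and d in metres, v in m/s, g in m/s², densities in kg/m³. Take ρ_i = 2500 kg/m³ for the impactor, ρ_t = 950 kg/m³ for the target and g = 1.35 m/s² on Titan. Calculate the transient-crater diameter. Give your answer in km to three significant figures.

D ≈ 37.9 km

In SI units: d = 2010 m, v = 15800 m/s.
(ρ_i/ρ_t)^0.293 = (2500/950)^0.293 = 1.328
d^0.79 = 2010^0.79 = 406.9
v^0.46 = 15800^0.46 = 85.39
g^-0.23 = 1.35^-0.23 = 0.9333
D = 0.88 × 1.328 × 406.9 × 85.39 × 0.9333 = 37896 m
   = 37.90 km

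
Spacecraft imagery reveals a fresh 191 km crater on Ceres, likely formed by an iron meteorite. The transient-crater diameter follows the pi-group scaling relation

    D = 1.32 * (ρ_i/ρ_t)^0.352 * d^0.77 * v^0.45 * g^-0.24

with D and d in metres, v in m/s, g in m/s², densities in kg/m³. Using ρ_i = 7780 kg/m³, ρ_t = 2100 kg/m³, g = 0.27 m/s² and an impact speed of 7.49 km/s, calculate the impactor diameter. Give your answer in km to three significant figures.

d ≈ 10.0 km

Rearranging for d: d = [D / (1.32 · (7780/2100)^0.352 · 7490^0.45 · 0.27^-0.24)]^(1/0.77).
D = 191000 m.
(7780/2100)^0.352 = 1.586
7490^0.45 = 55.40
0.27^-0.24 = 1.369
Denominator = 1.32 × 1.586 × 55.40 × 1.369 = 158.8
D / 158.8 = 191000 / 158.8 = 1203
d = 1203^(1/0.77) = 1203^1.2987 = 10008 m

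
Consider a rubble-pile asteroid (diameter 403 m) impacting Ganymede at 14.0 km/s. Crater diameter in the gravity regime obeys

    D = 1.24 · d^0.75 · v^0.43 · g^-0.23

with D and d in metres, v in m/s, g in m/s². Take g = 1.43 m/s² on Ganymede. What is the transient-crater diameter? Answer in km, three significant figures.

In SI units: v = 14000 m/s.
d^0.75 = 403^0.75 = 89.95
v^0.43 = 14000^0.43 = 60.65
g^-0.23 = 1.43^-0.23 = 0.9210
D = 1.24 × 89.95 × 60.65 × 0.9210 = 6230 m
   = 6.230 km

D ≈ 6.23 km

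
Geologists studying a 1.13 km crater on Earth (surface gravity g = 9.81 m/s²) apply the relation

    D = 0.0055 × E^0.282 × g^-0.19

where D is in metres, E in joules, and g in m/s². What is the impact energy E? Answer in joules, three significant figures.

E ≈ 3.22 × 10^19 J

Rearranging: E = [D / (0.0055 · g^-0.19)]^(1/0.282).
D = 1130 m.
g^-0.19 = 9.81^-0.19 = 0.6480
D / (0.0055 × 0.6480) = 1130 / (3.564 × 10^-3) = 3.171 × 10^5
E = (3.171 × 10^5)^3.5461 = 3.220 × 10^19 J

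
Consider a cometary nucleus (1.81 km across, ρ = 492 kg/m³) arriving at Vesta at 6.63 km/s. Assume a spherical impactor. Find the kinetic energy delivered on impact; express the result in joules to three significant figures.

E ≈ 3.36 × 10^19 J

d = 1810 m; v = 6630 m/s.
Mass m = (π/6) ρ d³ = (π/6) × 492 × (1810)³ = 1.528 × 10^12 kg
E = ½ m v² = 0.5 × 1.528 × 10^12 × (6630)² = 3.358 × 10^19 J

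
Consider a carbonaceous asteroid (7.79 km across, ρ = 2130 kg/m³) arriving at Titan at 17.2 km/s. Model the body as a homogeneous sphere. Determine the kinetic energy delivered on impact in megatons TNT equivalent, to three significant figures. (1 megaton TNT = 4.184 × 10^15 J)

d = 7790 m; v = 17200 m/s.
Mass m = (π/6) ρ d³ = (π/6) × 2130 × (7790)³ = 5.272 × 10^14 kg
E = ½ m v² = 0.5 × 5.272 × 10^14 × (17200)² = 7.798 × 10^22 J
   = 7.798 × 10^22 / 4.184×10^15 = 1.864 × 10^7 Mt

E ≈ 1.86 × 10^7 Mt TNT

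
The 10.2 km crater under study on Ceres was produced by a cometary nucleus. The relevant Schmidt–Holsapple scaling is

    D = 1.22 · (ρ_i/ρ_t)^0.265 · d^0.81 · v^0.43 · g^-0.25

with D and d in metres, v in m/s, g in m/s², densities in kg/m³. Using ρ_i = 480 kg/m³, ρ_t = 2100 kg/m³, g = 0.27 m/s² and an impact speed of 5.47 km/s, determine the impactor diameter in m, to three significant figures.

Rearranging for d: d = [D / (1.22 · (480/2100)^0.265 · 5470^0.43 · 0.27^-0.25)]^(1/0.81).
D = 10200 m.
(480/2100)^0.265 = 0.6763
5470^0.43 = 40.49
0.27^-0.25 = 1.387
Denominator = 1.22 × 0.6763 × 40.49 × 1.387 = 46.34
D / 46.34 = 10200 / 46.34 = 220.1
d = 220.1^(1/0.81) = 220.1^1.2346 = 780.2 m

d ≈ 780 m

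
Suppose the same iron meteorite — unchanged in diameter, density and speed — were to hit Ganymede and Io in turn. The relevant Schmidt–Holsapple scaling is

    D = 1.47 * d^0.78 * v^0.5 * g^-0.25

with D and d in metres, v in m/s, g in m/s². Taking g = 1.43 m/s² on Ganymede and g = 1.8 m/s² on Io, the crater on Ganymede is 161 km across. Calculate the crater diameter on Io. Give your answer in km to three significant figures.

D ≈ 152 km

All impactor-dependent factors cancel in the ratio, leaving D_Io/D_Ganymede = (g_Io/g_Ganymede)^-0.25.
(1.8/1.43)^-0.25 = 1.259^-0.25 = 0.9440
D_Io = 0.9440 × 161 km = 152 km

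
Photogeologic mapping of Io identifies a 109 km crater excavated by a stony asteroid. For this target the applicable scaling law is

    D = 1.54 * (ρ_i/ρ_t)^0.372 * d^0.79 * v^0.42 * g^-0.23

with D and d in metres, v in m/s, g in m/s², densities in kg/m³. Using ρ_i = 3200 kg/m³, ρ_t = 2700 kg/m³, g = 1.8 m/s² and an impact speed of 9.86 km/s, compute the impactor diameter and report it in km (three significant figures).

d ≈ 11.4 km

Rearranging for d: d = [D / (1.54 · (3200/2700)^0.372 · 9860^0.42 · 1.8^-0.23)]^(1/0.79).
D = 109000 m.
(3200/2700)^0.372 = 1.065
9860^0.42 = 47.58
1.8^-0.23 = 0.8735
Denominator = 1.54 × 1.065 × 47.58 × 0.8735 = 68.16
D / 68.16 = 109000 / 68.16 = 1599
d = 1599^(1/0.79) = 1599^1.2658 = 11361 m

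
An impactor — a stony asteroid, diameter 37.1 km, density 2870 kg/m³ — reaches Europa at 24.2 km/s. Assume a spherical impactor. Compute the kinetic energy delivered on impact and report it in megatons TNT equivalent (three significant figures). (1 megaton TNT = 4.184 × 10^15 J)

d = 37100 m; v = 24200 m/s.
Mass m = (π/6) ρ d³ = (π/6) × 2870 × (37100)³ = 7.674 × 10^16 kg
E = ½ m v² = 0.5 × 7.674 × 10^16 × (24200)² = 2.247 × 10^25 J
   = 2.247 × 10^25 / 4.184×10^15 = 5.370 × 10^9 Mt

E ≈ 5.37 × 10^9 Mt TNT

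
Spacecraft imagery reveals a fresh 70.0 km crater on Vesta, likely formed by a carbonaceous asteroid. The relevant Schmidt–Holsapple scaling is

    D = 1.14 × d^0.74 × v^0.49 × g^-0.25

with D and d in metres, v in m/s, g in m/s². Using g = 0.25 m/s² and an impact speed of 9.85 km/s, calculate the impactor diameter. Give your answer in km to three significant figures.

d ≈ 4.20 km

Rearranging for d: d = [D / (1.14 · 9850^0.49 · 0.25^-0.25)]^(1/0.74).
D = 70000 m.
9850^0.49 = 90.53
0.25^-0.25 = 1.414
Denominator = 1.14 × 90.53 × 1.414 = 145.9
D / 145.9 = 70000 / 145.9 = 479.8
d = 479.8^(1/0.74) = 479.8^1.3514 = 4199 m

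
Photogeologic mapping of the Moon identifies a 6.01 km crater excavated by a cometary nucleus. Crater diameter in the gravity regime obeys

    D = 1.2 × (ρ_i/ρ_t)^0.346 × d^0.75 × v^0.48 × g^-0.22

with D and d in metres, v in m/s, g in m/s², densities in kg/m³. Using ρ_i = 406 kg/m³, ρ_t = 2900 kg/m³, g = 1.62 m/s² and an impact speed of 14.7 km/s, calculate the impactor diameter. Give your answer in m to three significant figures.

d ≈ 526 m

Rearranging for d: d = [D / (1.2 · (406/2900)^0.346 · 14700^0.48 · 1.62^-0.22)]^(1/0.75).
D = 6010 m.
(406/2900)^0.346 = 0.5065
14700^0.48 = 100.1
1.62^-0.22 = 0.8993
Denominator = 1.2 × 0.5065 × 100.1 × 0.8993 = 54.71
D / 54.71 = 6010 / 54.71 = 109.9
d = 109.9^(1/0.75) = 109.9^1.3333 = 526.3 m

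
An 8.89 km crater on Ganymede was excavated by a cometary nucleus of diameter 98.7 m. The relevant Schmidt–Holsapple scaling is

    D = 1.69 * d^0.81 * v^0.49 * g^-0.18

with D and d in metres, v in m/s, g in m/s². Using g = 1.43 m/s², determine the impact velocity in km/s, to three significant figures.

v ≈ 22.6 km/s

Rearranging for v: v = [D / (1.69 · 98.7^0.81 · 1.43^-0.18)]^(1/0.49).
D = 8890 m.
98.7^0.81 = 41.25
1.43^-0.18 = 0.9376
Denominator = 1.69 × 41.25 × 0.9376 = 65.36
D / 65.36 = 8890 / 65.36 = 136.0
v = 136.0^(1/0.49) = 136.0^2.0408 = 22601 m/s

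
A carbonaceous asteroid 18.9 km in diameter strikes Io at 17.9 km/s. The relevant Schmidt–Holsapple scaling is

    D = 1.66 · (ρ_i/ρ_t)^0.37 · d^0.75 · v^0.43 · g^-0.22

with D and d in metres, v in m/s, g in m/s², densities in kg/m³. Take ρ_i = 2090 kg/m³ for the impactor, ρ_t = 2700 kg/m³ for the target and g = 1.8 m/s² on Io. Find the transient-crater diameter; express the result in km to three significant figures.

D ≈ 144 km

In SI units: d = 18900 m, v = 17900 m/s.
(ρ_i/ρ_t)^0.37 = (2090/2700)^0.37 = 0.9096
d^0.75 = 18900^0.75 = 1612
v^0.43 = 17900^0.43 = 67.41
g^-0.22 = 1.8^-0.22 = 0.8787
D = 1.66 × 0.9096 × 1612 × 67.41 × 0.8787 = 1.442 × 10^5 m
   = 144.2 km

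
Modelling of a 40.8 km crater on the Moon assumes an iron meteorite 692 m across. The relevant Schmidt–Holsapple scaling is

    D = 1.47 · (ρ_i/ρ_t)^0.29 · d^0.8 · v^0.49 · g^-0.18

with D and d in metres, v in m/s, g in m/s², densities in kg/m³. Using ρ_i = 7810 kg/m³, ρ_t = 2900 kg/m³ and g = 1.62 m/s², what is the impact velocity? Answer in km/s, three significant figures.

Rearranging for v: v = [D / (1.47 · (7810/2900)^0.29 · 692^0.8 · 1.62^-0.18)]^(1/0.49).
D = 40800 m.
(7810/2900)^0.29 = 1.333
692^0.8 = 187.1
1.62^-0.18 = 0.9168
Denominator = 1.47 × 1.333 × 187.1 × 0.9168 = 336.1
D / 336.1 = 40800 / 336.1 = 121.4
v = 121.4^(1/0.49) = 121.4^2.0408 = 17926 m/s

v ≈ 17.9 km/s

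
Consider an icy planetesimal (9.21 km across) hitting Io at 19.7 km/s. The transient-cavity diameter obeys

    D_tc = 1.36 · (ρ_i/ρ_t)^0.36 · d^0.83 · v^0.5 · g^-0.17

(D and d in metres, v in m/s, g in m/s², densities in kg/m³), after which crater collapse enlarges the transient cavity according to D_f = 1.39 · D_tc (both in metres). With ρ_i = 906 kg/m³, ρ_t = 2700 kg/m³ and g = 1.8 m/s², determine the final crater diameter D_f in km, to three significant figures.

In SI: d = 9210 m, v = 19700 m/s.
(ρ_i/ρ_t)^0.36 = (906/2700)^0.36 = 0.6750
d^0.83 = 9210^0.83 = 1951
v^0.5 = 19700^0.5 = 140.4
g^-0.17 = 1.8^-0.17 = 0.9049
D_tc = 1.36 × 0.6750 × 1951 × 140.4 × 0.9049 = 2.275 × 10^5 m
D_f = 1.39 × 2.275 × 10^5 = 3.162 × 10^5 m
     = 316.2 km

D_f ≈ 316 km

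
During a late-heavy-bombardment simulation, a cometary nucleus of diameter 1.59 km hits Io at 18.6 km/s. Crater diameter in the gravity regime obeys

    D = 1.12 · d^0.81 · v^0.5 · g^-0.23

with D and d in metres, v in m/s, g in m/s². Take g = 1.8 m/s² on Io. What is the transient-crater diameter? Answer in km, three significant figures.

In SI units: d = 1590 m, v = 18600 m/s.
d^0.81 = 1590^0.81 = 391.9
v^0.5 = 18600^0.5 = 136.4
g^-0.23 = 1.8^-0.23 = 0.8735
D = 1.12 × 391.9 × 136.4 × 0.8735 = 52296 m
   = 52.30 km

D ≈ 52.3 km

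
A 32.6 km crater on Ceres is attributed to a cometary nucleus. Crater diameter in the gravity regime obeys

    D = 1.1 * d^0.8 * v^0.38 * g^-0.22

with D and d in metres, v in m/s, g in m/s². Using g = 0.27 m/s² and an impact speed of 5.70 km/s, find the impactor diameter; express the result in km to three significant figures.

Rearranging for d: d = [D / (1.1 · 5700^0.38 · 0.27^-0.22)]^(1/0.8).
D = 32600 m.
5700^0.38 = 26.74
0.27^-0.22 = 1.334
Denominator = 1.1 × 26.74 × 1.334 = 39.24
D / 39.24 = 32600 / 39.24 = 830.8
d = 830.8^(1/0.8) = 830.8^1.25 = 4460 m

d ≈ 4.46 km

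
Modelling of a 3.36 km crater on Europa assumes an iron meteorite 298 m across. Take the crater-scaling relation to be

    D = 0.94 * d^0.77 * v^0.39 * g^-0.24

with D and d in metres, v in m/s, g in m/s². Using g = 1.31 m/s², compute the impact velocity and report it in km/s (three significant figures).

Rearranging for v: v = [D / (0.94 · 298^0.77 · 1.31^-0.24)]^(1/0.39).
D = 3360 m.
298^0.77 = 80.38
1.31^-0.24 = 0.9372
Denominator = 0.94 × 80.38 × 0.9372 = 70.81
D / 70.81 = 3360 / 70.81 = 47.45
v = 47.45^(1/0.39) = 47.45^2.5641 = 19863 m/s

v ≈ 19.9 km/s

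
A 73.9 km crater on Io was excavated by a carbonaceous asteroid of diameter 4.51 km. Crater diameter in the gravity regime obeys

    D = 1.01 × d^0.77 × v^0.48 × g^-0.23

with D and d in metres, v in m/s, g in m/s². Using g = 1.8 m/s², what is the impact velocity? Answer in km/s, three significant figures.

Rearranging for v: v = [D / (1.01 · 4510^0.77 · 1.8^-0.23)]^(1/0.48).
D = 73900 m.
4510^0.77 = 651.2
1.8^-0.23 = 0.8735
Denominator = 1.01 × 651.2 × 0.8735 = 574.5
D / 574.5 = 73900 / 574.5 = 128.6
v = 128.6^(1/0.48) = 128.6^2.0833 = 24785 m/s

v ≈ 24.8 km/s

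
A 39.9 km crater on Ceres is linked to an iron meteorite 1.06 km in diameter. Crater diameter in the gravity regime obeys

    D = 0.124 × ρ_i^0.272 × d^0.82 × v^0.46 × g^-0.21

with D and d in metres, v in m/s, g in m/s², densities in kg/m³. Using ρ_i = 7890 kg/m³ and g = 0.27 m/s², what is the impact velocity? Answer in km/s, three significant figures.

v ≈ 10.4 km/s

Rearranging for v: v = [D / (0.124 · 7890^0.272 · 1060^0.82 · 0.27^-0.21)]^(1/0.46).
D = 39900 m.
7890^0.272 = 11.48
1060^0.82 = 302.5
0.27^-0.21 = 1.316
Denominator = 0.124 × 11.48 × 302.5 × 1.316 = 566.7
D / 566.7 = 39900 / 566.7 = 70.41
v = 70.41^(1/0.46) = 70.41^2.1739 = 10389 m/s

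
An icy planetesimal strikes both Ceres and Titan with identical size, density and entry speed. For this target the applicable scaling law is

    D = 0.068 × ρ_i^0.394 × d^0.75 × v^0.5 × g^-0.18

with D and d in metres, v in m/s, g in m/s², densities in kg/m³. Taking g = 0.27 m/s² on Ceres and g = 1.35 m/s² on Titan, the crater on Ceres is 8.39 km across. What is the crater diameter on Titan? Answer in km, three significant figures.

All impactor-dependent factors cancel in the ratio, leaving D_Titan/D_Ceres = (g_Titan/g_Ceres)^-0.18.
(1.35/0.27)^-0.18 = 5.000^-0.18 = 0.7485
D_Titan = 0.7485 × 8.39 km = 6.28 km

D ≈ 6.28 km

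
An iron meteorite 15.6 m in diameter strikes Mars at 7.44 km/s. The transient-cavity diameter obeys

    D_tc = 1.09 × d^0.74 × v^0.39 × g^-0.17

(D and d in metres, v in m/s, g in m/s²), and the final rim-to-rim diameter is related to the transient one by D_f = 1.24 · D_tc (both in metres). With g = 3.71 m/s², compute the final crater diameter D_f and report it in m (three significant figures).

D_f ≈ 267 m

v = 7440 m/s.
d^0.74 = 15.6^0.74 = 7.637
v^0.39 = 7440^0.39 = 32.35
g^-0.17 = 3.71^-0.17 = 0.8002
D_tc = 1.09 × 7.637 × 32.35 × 0.8002 = 215.5 m
D_f = 1.24 × 215.5 = 267.2 m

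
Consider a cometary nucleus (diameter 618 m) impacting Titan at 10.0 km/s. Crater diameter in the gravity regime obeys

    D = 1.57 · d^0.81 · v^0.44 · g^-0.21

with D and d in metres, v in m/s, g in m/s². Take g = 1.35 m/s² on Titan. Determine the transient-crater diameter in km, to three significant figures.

D ≈ 15.5 km

In SI units: v = 10000 m/s.
d^0.81 = 618^0.81 = 182.3
v^0.44 = 10000^0.44 = 57.54
g^-0.21 = 1.35^-0.21 = 0.9389
D = 1.57 × 182.3 × 57.54 × 0.9389 = 15462 m
   = 15.46 km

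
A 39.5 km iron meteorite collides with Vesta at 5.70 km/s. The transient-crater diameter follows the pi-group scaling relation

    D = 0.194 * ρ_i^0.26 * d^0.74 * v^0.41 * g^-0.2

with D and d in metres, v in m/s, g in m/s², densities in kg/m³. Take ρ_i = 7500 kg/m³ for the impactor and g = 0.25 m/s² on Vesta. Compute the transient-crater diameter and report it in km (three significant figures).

D ≈ 228 km

In SI units: d = 39500 m, v = 5700 m/s.
ρ_i^0.26 = 7500^0.26 = 10.17
d^0.74 = 39500^0.74 = 2520
v^0.41 = 5700^0.41 = 34.67
g^-0.2 = 0.25^-0.2 = 1.320
D = 0.194 × 10.17 × 2520 × 34.67 × 1.320 = 2.275 × 10^5 m
   = 227.5 km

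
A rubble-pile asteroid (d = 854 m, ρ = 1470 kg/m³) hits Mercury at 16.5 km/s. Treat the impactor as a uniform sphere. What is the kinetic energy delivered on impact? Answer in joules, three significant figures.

E ≈ 6.53 × 10^19 J

v = 16500 m/s.
Mass m = (π/6) ρ d³ = (π/6) × 1470 × (854)³ = 4.794 × 10^11 kg
E = ½ m v² = 0.5 × 4.794 × 10^11 × (16500)² = 6.526 × 10^19 J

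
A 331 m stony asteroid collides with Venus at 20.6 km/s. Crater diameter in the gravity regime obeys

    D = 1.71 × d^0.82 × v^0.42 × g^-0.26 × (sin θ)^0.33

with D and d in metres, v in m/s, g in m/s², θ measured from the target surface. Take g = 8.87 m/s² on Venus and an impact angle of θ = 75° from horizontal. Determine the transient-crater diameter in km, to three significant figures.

In SI units: v = 20600 m/s.
d^0.82 = 331^0.82 = 116.5
v^0.42 = 20600^0.42 = 64.84
g^-0.26 = 8.87^-0.26 = 0.5669
(sin 75°)^0.33 = 0.9659^0.33 = 0.9886
D = 1.71 × 116.5 × 64.84 × 0.5669 × 0.9886 = 7239 m
   = 7.239 km

D ≈ 7.24 km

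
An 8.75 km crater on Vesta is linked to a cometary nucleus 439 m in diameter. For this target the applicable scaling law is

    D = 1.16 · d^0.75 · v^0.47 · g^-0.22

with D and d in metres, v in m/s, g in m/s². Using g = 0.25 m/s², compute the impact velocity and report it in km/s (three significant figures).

Rearranging for v: v = [D / (1.16 · 439^0.75 · 0.25^-0.22)]^(1/0.47).
D = 8750 m.
439^0.75 = 95.91
0.25^-0.22 = 1.357
Denominator = 1.16 × 95.91 × 1.357 = 151.0
D / 151.0 = 8750 / 151.0 = 57.95
v = 57.95^(1/0.47) = 57.95^2.1277 = 5640 m/s

v ≈ 5.64 km/s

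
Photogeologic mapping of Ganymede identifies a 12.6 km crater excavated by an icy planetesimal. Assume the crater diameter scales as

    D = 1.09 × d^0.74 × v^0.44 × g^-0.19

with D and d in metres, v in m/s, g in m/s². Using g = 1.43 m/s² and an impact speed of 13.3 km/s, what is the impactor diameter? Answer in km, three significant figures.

d ≈ 1.20 km

Rearranging for d: d = [D / (1.09 · 13300^0.44 · 1.43^-0.19)]^(1/0.74).
D = 12600 m.
13300^0.44 = 65.24
1.43^-0.19 = 0.9343
Denominator = 1.09 × 65.24 × 0.9343 = 66.44
D / 66.44 = 12600 / 66.44 = 189.6
d = 189.6^(1/0.74) = 189.6^1.3514 = 1197 m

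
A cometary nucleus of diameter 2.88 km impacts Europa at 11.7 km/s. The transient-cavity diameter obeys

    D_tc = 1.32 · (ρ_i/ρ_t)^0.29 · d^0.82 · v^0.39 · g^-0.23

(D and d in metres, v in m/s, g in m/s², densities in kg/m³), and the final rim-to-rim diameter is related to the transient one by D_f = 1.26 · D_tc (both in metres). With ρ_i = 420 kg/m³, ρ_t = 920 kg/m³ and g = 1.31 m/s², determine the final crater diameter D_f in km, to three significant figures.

In SI: d = 2880 m, v = 11700 m/s.
(ρ_i/ρ_t)^0.29 = (420/920)^0.29 = 0.7966
d^0.82 = 2880^0.82 = 686.6
v^0.39 = 11700^0.39 = 38.60
g^-0.23 = 1.31^-0.23 = 0.9398
D_tc = 1.32 × 0.7966 × 686.6 × 38.60 × 0.9398 = 26190 m
D_f = 1.26 × 26190 = 32999 m
     = 33.00 km

D_f ≈ 33.0 km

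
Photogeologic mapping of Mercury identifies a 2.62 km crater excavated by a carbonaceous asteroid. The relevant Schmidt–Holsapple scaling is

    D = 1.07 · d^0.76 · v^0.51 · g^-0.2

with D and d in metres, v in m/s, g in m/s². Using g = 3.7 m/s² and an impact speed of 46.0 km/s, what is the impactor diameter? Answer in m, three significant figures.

Rearranging for d: d = [D / (1.07 · 46000^0.51 · 3.7^-0.2)]^(1/0.76).
D = 2620 m.
46000^0.51 = 238.8
3.7^-0.2 = 0.7698
Denominator = 1.07 × 238.8 × 0.7698 = 196.7
D / 196.7 = 2620 / 196.7 = 13.32
d = 13.32^(1/0.76) = 13.32^1.3158 = 30.17 m

d ≈ 30.2 m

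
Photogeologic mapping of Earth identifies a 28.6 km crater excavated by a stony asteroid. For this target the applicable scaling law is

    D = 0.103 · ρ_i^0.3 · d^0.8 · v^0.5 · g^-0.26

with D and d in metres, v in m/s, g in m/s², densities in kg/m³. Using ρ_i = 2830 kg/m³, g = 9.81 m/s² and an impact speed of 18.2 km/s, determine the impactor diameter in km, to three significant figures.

d ≈ 1.48 km

Rearranging for d: d = [D / (0.103 · 2830^0.3 · 18200^0.5 · 9.81^-0.26)]^(1/0.8).
D = 28600 m.
2830^0.3 = 10.85
18200^0.5 = 134.9
9.81^-0.26 = 0.5523
Denominator = 0.103 × 10.85 × 134.9 × 0.5523 = 83.26
D / 83.26 = 28600 / 83.26 = 343.5
d = 343.5^(1/0.8) = 343.5^1.25 = 1479 m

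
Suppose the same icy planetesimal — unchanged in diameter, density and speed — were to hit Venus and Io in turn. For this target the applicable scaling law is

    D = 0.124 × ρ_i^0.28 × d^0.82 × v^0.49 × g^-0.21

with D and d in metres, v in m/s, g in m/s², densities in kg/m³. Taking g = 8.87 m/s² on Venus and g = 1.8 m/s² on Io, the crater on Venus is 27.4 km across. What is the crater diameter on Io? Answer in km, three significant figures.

All impactor-dependent factors cancel in the ratio, leaving D_Io/D_Venus = (g_Io/g_Venus)^-0.21.
(1.8/8.87)^-0.21 = 0.2029^-0.21 = 1.398
D_Io = 1.398 × 27.4 km = 38.3 km

D ≈ 38.3 km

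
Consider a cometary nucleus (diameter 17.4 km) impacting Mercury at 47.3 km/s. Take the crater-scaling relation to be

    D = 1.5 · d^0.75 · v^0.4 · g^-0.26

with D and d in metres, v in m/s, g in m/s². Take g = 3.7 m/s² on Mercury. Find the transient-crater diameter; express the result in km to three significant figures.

D ≈ 120 km

In SI units: d = 17400 m, v = 47300 m/s.
d^0.75 = 17400^0.75 = 1515
v^0.4 = 47300^0.4 = 74.12
g^-0.26 = 3.7^-0.26 = 0.7117
D = 1.5 × 1515 × 74.12 × 0.7117 = 1.199 × 10^5 m
   = 119.9 km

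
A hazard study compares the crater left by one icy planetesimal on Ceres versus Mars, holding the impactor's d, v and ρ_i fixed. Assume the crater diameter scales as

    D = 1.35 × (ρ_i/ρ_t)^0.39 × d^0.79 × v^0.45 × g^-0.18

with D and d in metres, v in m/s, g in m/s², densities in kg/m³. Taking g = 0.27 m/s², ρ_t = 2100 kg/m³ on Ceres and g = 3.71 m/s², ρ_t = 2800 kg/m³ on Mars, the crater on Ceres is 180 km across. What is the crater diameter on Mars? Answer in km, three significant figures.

D ≈ 100 km

The impactor-only factors (d, v, ρ_i) cancel in the ratio, leaving D_Mars/D_Ceres = (g_Mars/g_Ceres)^-0.18 · (ρ_t,Ceres/ρ_t,Mars)^0.39.
(3.71/0.27)^-0.18 = 13.74^-0.18 = 0.6240
(2100/2800)^0.39 = 0.7500^0.39 = 0.8939
Ratio = 0.6240 × 0.8939 = 0.5578
D_Mars = 0.5578 × 180 km = 100 km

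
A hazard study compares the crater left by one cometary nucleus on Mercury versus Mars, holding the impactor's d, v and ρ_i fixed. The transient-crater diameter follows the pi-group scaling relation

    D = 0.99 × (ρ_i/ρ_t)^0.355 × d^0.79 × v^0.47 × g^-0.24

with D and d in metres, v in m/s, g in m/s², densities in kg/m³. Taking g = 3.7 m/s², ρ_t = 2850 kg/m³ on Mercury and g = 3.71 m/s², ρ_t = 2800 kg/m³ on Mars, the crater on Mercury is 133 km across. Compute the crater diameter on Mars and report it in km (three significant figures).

D ≈ 134 km

The impactor-only factors (d, v, ρ_i) cancel in the ratio, leaving D_Mars/D_Mercury = (g_Mars/g_Mercury)^-0.24 · (ρ_t,Mercury/ρ_t,Mars)^0.355.
(3.71/3.7)^-0.24 = 1.003^-0.24 = 0.9993
(2850/2800)^0.355 = 1.018^0.355 = 1.006
Ratio = 0.9993 × 1.006 = 1.005
D_Mars = 1.005 × 133 km = 134 km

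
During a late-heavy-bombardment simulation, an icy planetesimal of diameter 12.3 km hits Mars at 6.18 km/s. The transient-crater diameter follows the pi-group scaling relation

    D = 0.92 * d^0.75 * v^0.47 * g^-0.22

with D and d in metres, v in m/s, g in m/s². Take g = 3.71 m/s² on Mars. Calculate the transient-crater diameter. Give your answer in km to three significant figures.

D ≈ 48.7 km

In SI units: d = 12300 m, v = 6180 m/s.
d^0.75 = 12300^0.75 = 1168
v^0.47 = 6180^0.47 = 60.50
g^-0.22 = 3.71^-0.22 = 0.7494
D = 0.92 × 1168 × 60.50 × 0.7494 = 48719 m
   = 48.72 km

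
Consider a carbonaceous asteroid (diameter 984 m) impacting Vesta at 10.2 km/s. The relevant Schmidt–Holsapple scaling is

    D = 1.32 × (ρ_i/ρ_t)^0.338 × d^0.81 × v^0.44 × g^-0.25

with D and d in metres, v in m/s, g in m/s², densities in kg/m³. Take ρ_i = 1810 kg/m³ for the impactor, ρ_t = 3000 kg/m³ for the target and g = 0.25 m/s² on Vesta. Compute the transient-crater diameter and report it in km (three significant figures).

D ≈ 24.3 km

In SI units: v = 10200 m/s.
(ρ_i/ρ_t)^0.338 = (1810/3000)^0.338 = 0.8430
d^0.81 = 984^0.81 = 265.7
v^0.44 = 10200^0.44 = 58.05
g^-0.25 = 0.25^-0.25 = 1.414
D = 1.32 × 0.8430 × 265.7 × 58.05 × 1.414 = 24269 m
   = 24.27 km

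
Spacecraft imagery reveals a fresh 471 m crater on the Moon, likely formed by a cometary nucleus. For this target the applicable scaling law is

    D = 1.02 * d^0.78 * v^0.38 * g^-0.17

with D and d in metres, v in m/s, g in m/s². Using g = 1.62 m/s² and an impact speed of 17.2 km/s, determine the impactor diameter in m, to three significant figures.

d ≈ 25.0 m

Rearranging for d: d = [D / (1.02 · 17200^0.38 · 1.62^-0.17)]^(1/0.78).
17200^0.38 = 40.69
1.62^-0.17 = 0.9213
Denominator = 1.02 × 40.69 × 0.9213 = 38.24
D / 38.24 = 471 / 38.24 = 12.32
d = 12.32^(1/0.78) = 12.32^1.2821 = 25.02 m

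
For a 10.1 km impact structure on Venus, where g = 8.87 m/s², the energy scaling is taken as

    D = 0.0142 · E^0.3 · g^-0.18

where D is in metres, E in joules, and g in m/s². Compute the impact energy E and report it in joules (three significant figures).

E ≈ 1.19 × 10^20 J

Rearranging: E = [D / (0.0142 · g^-0.18)]^(1/0.3).
D = 10100 m.
g^-0.18 = 8.87^-0.18 = 0.6751
D / (0.0142 × 0.6751) = 10100 / (9.586 × 10^-3) = 1.054 × 10^6
E = (1.054 × 10^6)^3.3333 = 1.191 × 10^20 J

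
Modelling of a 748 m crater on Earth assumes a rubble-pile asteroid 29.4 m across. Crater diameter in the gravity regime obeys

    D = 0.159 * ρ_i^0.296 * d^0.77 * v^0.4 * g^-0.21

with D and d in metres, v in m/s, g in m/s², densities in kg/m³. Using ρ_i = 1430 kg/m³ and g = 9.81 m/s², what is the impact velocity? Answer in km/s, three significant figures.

v ≈ 34.7 km/s

Rearranging for v: v = [D / (0.159 · 1430^0.296 · 29.4^0.77 · 9.81^-0.21)]^(1/0.4).
1430^0.296 = 8.590
29.4^0.77 = 13.51
9.81^-0.21 = 0.6191
Denominator = 0.159 × 8.590 × 13.51 × 0.6191 = 11.42
D / 11.42 = 748 / 11.42 = 65.50
v = 65.50^(1/0.4) = 65.50^2.5 = 34722 m/s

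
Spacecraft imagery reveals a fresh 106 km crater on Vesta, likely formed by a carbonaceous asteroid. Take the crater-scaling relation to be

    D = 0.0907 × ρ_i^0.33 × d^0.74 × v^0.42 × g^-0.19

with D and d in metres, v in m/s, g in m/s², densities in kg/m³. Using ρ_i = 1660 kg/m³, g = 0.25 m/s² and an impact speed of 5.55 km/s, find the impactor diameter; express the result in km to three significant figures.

Rearranging for d: d = [D / (0.0907 · 1660^0.33 · 5550^0.42 · 0.25^-0.19)]^(1/0.74).
D = 106000 m.
1660^0.33 = 11.55
5550^0.42 = 37.38
0.25^-0.19 = 1.301
Denominator = 0.0907 × 11.55 × 37.38 × 1.301 = 50.95
D / 50.95 = 106000 / 50.95 = 2080
d = 2080^(1/0.74) = 2080^1.3514 = 30481 m

d ≈ 30.5 km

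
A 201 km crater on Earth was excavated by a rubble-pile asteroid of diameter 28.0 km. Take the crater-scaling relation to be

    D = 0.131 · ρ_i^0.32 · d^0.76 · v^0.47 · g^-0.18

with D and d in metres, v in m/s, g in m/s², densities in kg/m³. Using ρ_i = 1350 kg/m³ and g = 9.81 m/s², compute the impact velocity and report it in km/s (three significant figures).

Rearranging for v: v = [D / (0.131 · 1350^0.32 · 28000^0.76 · 9.81^-0.18)]^(1/0.47).
D = 201000 m.
1350^0.32 = 10.04
28000^0.76 = 2398
9.81^-0.18 = 0.6630
Denominator = 0.131 × 10.04 × 2398 × 0.6630 = 2091
D / 2091 = 201000 / 2091 = 96.13
v = 96.13^(1/0.47) = 96.13^2.1277 = 16555 m/s

v ≈ 16.6 km/s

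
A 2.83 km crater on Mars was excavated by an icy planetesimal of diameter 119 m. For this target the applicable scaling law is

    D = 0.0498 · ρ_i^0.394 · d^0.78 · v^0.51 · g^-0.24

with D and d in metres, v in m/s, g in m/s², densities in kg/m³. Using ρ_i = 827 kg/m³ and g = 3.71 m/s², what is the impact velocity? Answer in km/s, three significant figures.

v ≈ 14.5 km/s

Rearranging for v: v = [D / (0.0498 · 827^0.394 · 119^0.78 · 3.71^-0.24)]^(1/0.51).
D = 2830 m.
827^0.394 = 14.11
119^0.78 = 41.58
3.71^-0.24 = 0.7300
Denominator = 0.0498 × 14.11 × 41.58 × 0.7300 = 21.33
D / 21.33 = 2830 / 21.33 = 132.7
v = 132.7^(1/0.51) = 132.7^1.9608 = 14539 m/s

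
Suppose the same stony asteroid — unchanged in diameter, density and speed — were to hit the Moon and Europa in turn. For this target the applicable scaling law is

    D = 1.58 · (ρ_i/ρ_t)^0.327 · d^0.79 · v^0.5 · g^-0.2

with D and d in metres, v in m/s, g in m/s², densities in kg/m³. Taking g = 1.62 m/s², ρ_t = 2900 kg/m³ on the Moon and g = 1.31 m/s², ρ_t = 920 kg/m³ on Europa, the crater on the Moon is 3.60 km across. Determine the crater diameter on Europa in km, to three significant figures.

The impactor-only factors (d, v, ρ_i) cancel in the ratio, leaving D_Europa/D_Moon = (g_Europa/g_Moon)^-0.2 · (ρ_t,Moon/ρ_t,Europa)^0.327.
(1.31/1.62)^-0.2 = 0.8086^-0.2 = 1.043
(2900/920)^0.327 = 3.152^0.327 = 1.456
Ratio = 1.043 × 1.456 = 1.519
D_Europa = 1.519 × 3.60 km = 5.47 km

D ≈ 5.47 km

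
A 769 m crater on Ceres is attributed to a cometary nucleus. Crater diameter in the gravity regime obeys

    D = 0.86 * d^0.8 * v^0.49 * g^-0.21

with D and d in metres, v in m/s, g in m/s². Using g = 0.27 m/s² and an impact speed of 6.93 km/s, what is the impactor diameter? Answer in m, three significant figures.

Rearranging for d: d = [D / (0.86 · 6930^0.49 · 0.27^-0.21)]^(1/0.8).
6930^0.49 = 76.20
0.27^-0.21 = 1.316
Denominator = 0.86 × 76.20 × 1.316 = 86.24
D / 86.24 = 769 / 86.24 = 8.917
d = 8.917^(1/0.8) = 8.917^1.25 = 15.41 m

d ≈ 15.4 m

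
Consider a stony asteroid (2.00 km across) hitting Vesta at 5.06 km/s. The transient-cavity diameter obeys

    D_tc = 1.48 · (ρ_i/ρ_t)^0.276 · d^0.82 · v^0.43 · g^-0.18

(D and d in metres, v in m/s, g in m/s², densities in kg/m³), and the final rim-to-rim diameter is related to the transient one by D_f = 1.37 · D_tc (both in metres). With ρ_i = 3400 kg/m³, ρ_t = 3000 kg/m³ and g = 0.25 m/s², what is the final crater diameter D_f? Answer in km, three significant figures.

D_f ≈ 53.7 km

In SI: d = 2000 m, v = 5060 m/s.
(ρ_i/ρ_t)^0.276 = (3400/3000)^0.276 = 1.035
d^0.82 = 2000^0.82 = 509.1
v^0.43 = 5060^0.43 = 39.15
g^-0.18 = 0.25^-0.18 = 1.283
D_tc = 1.48 × 1.035 × 509.1 × 39.15 × 1.283 = 39170 m
D_f = 1.37 × 39170 = 53663 m
     = 53.66 km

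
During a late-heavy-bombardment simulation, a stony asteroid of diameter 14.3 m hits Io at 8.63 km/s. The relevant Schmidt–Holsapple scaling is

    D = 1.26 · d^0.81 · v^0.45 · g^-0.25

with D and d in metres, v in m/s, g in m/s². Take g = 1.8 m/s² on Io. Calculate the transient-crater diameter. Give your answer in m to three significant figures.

In SI units: v = 8630 m/s.
d^0.81 = 14.3^0.81 = 8.626
v^0.45 = 8630^0.45 = 59.05
g^-0.25 = 1.8^-0.25 = 0.8633
D = 1.26 × 8.626 × 59.05 × 0.8633 = 554.1 m

D ≈ 554 m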